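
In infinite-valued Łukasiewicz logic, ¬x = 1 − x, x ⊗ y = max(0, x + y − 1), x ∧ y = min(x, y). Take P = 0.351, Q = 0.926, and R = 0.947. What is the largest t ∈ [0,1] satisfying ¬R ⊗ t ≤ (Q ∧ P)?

1.000

¬R = 1 − 0.947 = 0.053
So the left factor is ¬R = 0.053.
Q ∧ P = min(0.926, 0.351) = 0.351
So the right-hand bound is Q ∧ P = 0.351.
The residuum of the Łukasiewicz t-norm gives the supremum: min(1, 1 − 0.053 + 0.351).
1 − 0.053 + 0.351 = 1.298, so t = min(1, 1.298) = 1.000.
Check: 0.053 ⊗ 1.000 = max(0, 0.053) = 0.053 ≤ 0.351.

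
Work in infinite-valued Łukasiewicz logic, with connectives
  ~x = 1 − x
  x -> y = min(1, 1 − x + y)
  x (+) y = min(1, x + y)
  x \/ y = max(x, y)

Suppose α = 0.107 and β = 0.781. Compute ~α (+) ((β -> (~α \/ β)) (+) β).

~α = 1 − 0.107 = 0.893
~α \/ β = max(0.893, 0.781) = 0.893
β -> (~α \/ β) = min(1, 1 − 0.781 + 0.893) = min(1, 1.112) = 1.000
(β -> (~α \/ β)) (+) β = min(1, 1.000 + 0.781) = min(1, 1.781) = 1.000
~α (+) ((β -> (~α \/ β)) (+) β) = min(1, 0.893 + 1.000) = min(1, 1.893) = 1.000

1.000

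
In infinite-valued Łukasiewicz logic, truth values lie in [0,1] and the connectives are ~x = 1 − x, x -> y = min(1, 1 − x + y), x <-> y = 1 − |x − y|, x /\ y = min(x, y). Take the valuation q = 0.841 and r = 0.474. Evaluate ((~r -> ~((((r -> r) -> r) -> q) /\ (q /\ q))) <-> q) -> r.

0.682

~r = 1 − 0.474 = 0.526
r -> r = min(1, 1 − 0.474 + 0.474) = min(1, 1.000) = 1.000
(r -> r) -> r = min(1, 1 − 1.000 + 0.474) = min(1, 0.474) = 0.474
((r -> r) -> r) -> q = min(1, 1 − 0.474 + 0.841) = min(1, 1.367) = 1.000
q /\ q = min(0.841, 0.841) = 0.841
(((r -> r) -> r) -> q) /\ (q /\ q) = min(1.000, 0.841) = 0.841
~((((r -> r) -> r) -> q) /\ (q /\ q)) = 1 − 0.841 = 0.159
~r -> ~((((r -> r) -> r) -> q) /\ (q /\ q)) = min(1, 1 − 0.526 + 0.159) = min(1, 0.633) = 0.633
(~r -> ~((((r -> r) -> r) -> q) /\ (q /\ q))) <-> q = 1 − |0.633 − 0.841| = 1 − 0.208 = 0.792
((~r -> ~((((r -> r) -> r) -> q) /\ (q /\ q))) <-> q) -> r = min(1, 1 − 0.792 + 0.474) = min(1, 0.682) = 0.682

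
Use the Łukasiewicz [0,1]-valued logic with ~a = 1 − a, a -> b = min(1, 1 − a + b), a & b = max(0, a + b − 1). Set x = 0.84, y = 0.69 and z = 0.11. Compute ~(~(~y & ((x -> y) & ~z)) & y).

~y = 1 − 0.69 = 0.31
x -> y = min(1, 1 − 0.84 + 0.69) = min(1, 0.85) = 0.85
~z = 1 − 0.11 = 0.89
(x -> y) & ~z = max(0, 0.85 + 0.89 − 1) = max(0, 0.74) = 0.74
~y & ((x -> y) & ~z) = max(0, 0.31 + 0.74 − 1) = max(0, 0.05) = 0.05
~(~y & ((x -> y) & ~z)) = 1 − 0.05 = 0.95
~(~y & ((x -> y) & ~z)) & y = max(0, 0.95 + 0.69 − 1) = max(0, 0.64) = 0.64
~(~(~y & ((x -> y) & ~z)) & y) = 1 − 0.64 = 0.36

0.36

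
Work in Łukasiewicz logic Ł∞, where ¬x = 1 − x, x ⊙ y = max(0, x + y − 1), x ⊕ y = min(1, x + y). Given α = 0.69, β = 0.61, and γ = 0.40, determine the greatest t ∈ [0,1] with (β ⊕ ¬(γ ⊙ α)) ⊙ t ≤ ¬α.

γ ⊙ α = max(0, 0.40 + 0.69 − 1) = max(0, 0.09) = 0.09
¬(γ ⊙ α) = 1 − 0.09 = 0.91
β ⊕ ¬(γ ⊙ α) = min(1, 0.61 + 0.91) = min(1, 1.52) = 1.00
So the left factor is β ⊕ ¬(γ ⊙ α) = 1.00.
¬α = 1 − 0.69 = 0.31
So the right-hand bound is ¬α = 0.31.
The residuum of the Łukasiewicz t-norm gives the supremum: min(1, 1 − 1.00 + 0.31).
1 − 1.00 + 0.31 = 0.31, so t = min(1, 0.31) = 0.31.
Check: 1.00 ⊙ 0.31 = max(0, 0.31) = 0.31 ≤ 0.31.

0.31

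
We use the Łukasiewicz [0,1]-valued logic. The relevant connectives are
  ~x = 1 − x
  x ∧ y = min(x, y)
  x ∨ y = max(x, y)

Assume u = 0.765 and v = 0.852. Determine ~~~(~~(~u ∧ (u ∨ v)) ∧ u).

~u = 1 − 0.765 = 0.235
u ∨ v = max(0.765, 0.852) = 0.852
~u ∧ (u ∨ v) = min(0.235, 0.852) = 0.235
~(~u ∧ (u ∨ v)) = 1 − 0.235 = 0.765
~~(~u ∧ (u ∨ v)) = 1 − 0.765 = 0.235
~~(~u ∧ (u ∨ v)) ∧ u = min(0.235, 0.765) = 0.235
~(~~(~u ∧ (u ∨ v)) ∧ u) = 1 − 0.235 = 0.765
~~(~~(~u ∧ (u ∨ v)) ∧ u) = 1 − 0.765 = 0.235
~~~(~~(~u ∧ (u ∨ v)) ∧ u) = 1 − 0.235 = 0.765

0.765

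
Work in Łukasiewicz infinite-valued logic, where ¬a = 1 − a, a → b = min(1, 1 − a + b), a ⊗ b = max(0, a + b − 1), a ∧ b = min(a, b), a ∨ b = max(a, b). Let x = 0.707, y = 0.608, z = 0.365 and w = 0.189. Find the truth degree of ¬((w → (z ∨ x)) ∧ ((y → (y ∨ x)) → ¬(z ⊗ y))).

0.000

z ∨ x = max(0.365, 0.707) = 0.707
w → (z ∨ x) = min(1, 1 − 0.189 + 0.707) = min(1, 1.518) = 1.000
y ∨ x = max(0.608, 0.707) = 0.707
y → (y ∨ x) = min(1, 1 − 0.608 + 0.707) = min(1, 1.099) = 1.000
z ⊗ y = max(0, 0.365 + 0.608 − 1) = max(0, -0.027) = 0.000
¬(z ⊗ y) = 1 − 0.000 = 1.000
(y → (y ∨ x)) → ¬(z ⊗ y) = min(1, 1 − 1.000 + 1.000) = min(1, 1.000) = 1.000
(w → (z ∨ x)) ∧ ((y → (y ∨ x)) → ¬(z ⊗ y)) = min(1.000, 1.000) = 1.000
¬((w → (z ∨ x)) ∧ ((y → (y ∨ x)) → ¬(z ⊗ y))) = 1 − 1.000 = 0.000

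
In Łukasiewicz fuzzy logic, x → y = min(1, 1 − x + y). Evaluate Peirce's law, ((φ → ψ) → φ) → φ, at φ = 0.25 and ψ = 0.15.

0.90

φ → ψ = min(1, 1 − 0.25 + 0.15) = min(1, 0.90) = 0.90
(φ → ψ) → φ = min(1, 1 − 0.90 + 0.25) = min(1, 0.35) = 0.35
((φ → ψ) → φ) → φ = min(1, 1 − 0.35 + 0.25) = min(1, 0.90) = 0.90
(The value 0.90 < 1 shows this instance is not satisfied; not a Ł∞-tautology in general.)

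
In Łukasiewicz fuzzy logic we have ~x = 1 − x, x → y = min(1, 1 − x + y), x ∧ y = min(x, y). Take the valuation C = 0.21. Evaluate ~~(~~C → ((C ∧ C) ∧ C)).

~C = 1 − 0.21 = 0.79
~~C = 1 − 0.79 = 0.21
C ∧ C = min(0.21, 0.21) = 0.21
(C ∧ C) ∧ C = min(0.21, 0.21) = 0.21
~~C → ((C ∧ C) ∧ C) = min(1, 1 − 0.21 + 0.21) = min(1, 1.00) = 1.00
~(~~C → ((C ∧ C) ∧ C)) = 1 − 1.00 = 0.00
~~(~~C → ((C ∧ C) ∧ C)) = 1 − 0.00 = 1.00

1.00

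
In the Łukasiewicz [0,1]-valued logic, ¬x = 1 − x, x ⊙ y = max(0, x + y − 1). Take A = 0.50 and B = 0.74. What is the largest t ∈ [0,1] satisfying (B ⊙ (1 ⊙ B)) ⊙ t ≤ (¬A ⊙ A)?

1 ⊙ B = max(0, 1.00 + 0.74 − 1) = max(0, 0.74) = 0.74
B ⊙ (1 ⊙ B) = max(0, 0.74 + 0.74 − 1) = max(0, 0.48) = 0.48
So the left factor is B ⊙ (1 ⊙ B) = 0.48.
¬A = 1 − 0.50 = 0.50
¬A ⊙ A = max(0, 0.50 + 0.50 − 1) = max(0, 0.00) = 0.00
So the right-hand bound is ¬A ⊙ A = 0.00.
The residuum of the Łukasiewicz t-norm gives the supremum: min(1, 1 − 0.48 + 0.00).
1 − 0.48 + 0.00 = 0.52, so t = min(1, 0.52) = 0.52.
Check: 0.48 ⊙ 0.52 = max(0, 0.00) = 0.00 ≤ 0.00.

0.52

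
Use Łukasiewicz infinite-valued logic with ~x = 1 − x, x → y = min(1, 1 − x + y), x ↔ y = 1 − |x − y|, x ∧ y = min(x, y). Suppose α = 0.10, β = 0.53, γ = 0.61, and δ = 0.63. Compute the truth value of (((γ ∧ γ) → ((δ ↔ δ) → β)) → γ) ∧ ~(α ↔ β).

γ ∧ γ = min(0.61, 0.61) = 0.61
δ ↔ δ = 1 − |0.63 − 0.63| = 1 − 0.00 = 1.00
(δ ↔ δ) → β = min(1, 1 − 1.00 + 0.53) = min(1, 0.53) = 0.53
(γ ∧ γ) → ((δ ↔ δ) → β) = min(1, 1 − 0.61 + 0.53) = min(1, 0.92) = 0.92
((γ ∧ γ) → ((δ ↔ δ) → β)) → γ = min(1, 1 − 0.92 + 0.61) = min(1, 0.69) = 0.69
α ↔ β = 1 − |0.10 − 0.53| = 1 − 0.43 = 0.57
~(α ↔ β) = 1 − 0.57 = 0.43
(((γ ∧ γ) → ((δ ↔ δ) → β)) → γ) ∧ ~(α ↔ β) = min(0.69, 0.43) = 0.43

0.43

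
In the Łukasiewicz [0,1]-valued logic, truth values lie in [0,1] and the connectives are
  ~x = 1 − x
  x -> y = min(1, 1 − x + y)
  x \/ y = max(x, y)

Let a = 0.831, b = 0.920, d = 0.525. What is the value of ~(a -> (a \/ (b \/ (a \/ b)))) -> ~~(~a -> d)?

1.000

a \/ b = max(0.831, 0.920) = 0.920
b \/ (a \/ b) = max(0.920, 0.920) = 0.920
a \/ (b \/ (a \/ b)) = max(0.831, 0.920) = 0.920
a -> (a \/ (b \/ (a \/ b))) = min(1, 1 − 0.831 + 0.920) = min(1, 1.089) = 1.000
~(a -> (a \/ (b \/ (a \/ b)))) = 1 − 1.000 = 0.000
~a = 1 − 0.831 = 0.169
~a -> d = min(1, 1 − 0.169 + 0.525) = min(1, 1.356) = 1.000
~(~a -> d) = 1 − 1.000 = 0.000
~~(~a -> d) = 1 − 0.000 = 1.000
~(a -> (a \/ (b \/ (a \/ b)))) -> ~~(~a -> d) = min(1, 1 − 0.000 + 1.000) = min(1, 2.000) = 1.000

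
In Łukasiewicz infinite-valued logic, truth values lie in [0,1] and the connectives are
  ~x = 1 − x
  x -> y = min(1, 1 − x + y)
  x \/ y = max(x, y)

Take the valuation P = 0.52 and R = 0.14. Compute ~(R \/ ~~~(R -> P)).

0.86

R -> P = min(1, 1 − 0.14 + 0.52) = min(1, 1.38) = 1.00
~(R -> P) = 1 − 1.00 = 0.00
~~(R -> P) = 1 − 0.00 = 1.00
~~~(R -> P) = 1 − 1.00 = 0.00
R \/ ~~~(R -> P) = max(0.14, 0.00) = 0.14
~(R \/ ~~~(R -> P)) = 1 − 0.14 = 0.86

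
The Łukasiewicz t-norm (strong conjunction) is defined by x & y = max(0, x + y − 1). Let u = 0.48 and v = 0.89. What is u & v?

0.37

u & v = max(0, 0.48 + 0.89 − 1) = max(0, 0.37) = 0.37
For comparison, the Gödel (minimum) t-norm min(x, y) would give 0.48.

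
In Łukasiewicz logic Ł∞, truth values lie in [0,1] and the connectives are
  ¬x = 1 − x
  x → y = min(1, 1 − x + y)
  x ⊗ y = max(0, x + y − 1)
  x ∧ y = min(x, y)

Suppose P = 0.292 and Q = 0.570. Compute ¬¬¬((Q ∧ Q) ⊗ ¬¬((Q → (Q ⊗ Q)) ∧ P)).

1.000

Q ∧ Q = min(0.570, 0.570) = 0.570
Q ⊗ Q = max(0, 0.570 + 0.570 − 1) = max(0, 0.140) = 0.140
Q → (Q ⊗ Q) = min(1, 1 − 0.570 + 0.140) = min(1, 0.570) = 0.570
(Q → (Q ⊗ Q)) ∧ P = min(0.570, 0.292) = 0.292
¬((Q → (Q ⊗ Q)) ∧ P) = 1 − 0.292 = 0.708
¬¬((Q → (Q ⊗ Q)) ∧ P) = 1 − 0.708 = 0.292
(Q ∧ Q) ⊗ ¬¬((Q → (Q ⊗ Q)) ∧ P) = max(0, 0.570 + 0.292 − 1) = max(0, -0.138) = 0.000
¬((Q ∧ Q) ⊗ ¬¬((Q → (Q ⊗ Q)) ∧ P)) = 1 − 0.000 = 1.000
¬¬((Q ∧ Q) ⊗ ¬¬((Q → (Q ⊗ Q)) ∧ P)) = 1 − 1.000 = 0.000
¬¬¬((Q ∧ Q) ⊗ ¬¬((Q → (Q ⊗ Q)) ∧ P)) = 1 − 0.000 = 1.000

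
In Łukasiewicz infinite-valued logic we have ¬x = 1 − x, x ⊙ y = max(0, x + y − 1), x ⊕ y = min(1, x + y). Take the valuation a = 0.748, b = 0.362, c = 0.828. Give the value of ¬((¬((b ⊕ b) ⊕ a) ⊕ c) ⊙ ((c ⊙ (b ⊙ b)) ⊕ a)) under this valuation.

0.424

b ⊕ b = min(1, 0.362 + 0.362) = min(1, 0.724) = 0.724
(b ⊕ b) ⊕ a = min(1, 0.724 + 0.748) = min(1, 1.472) = 1.000
¬((b ⊕ b) ⊕ a) = 1 − 1.000 = 0.000
¬((b ⊕ b) ⊕ a) ⊕ c = min(1, 0.000 + 0.828) = min(1, 0.828) = 0.828
b ⊙ b = max(0, 0.362 + 0.362 − 1) = max(0, -0.276) = 0.000
c ⊙ (b ⊙ b) = max(0, 0.828 + 0.000 − 1) = max(0, -0.172) = 0.000
(c ⊙ (b ⊙ b)) ⊕ a = min(1, 0.000 + 0.748) = min(1, 0.748) = 0.748
(¬((b ⊕ b) ⊕ a) ⊕ c) ⊙ ((c ⊙ (b ⊙ b)) ⊕ a) = max(0, 0.828 + 0.748 − 1) = max(0, 0.576) = 0.576
¬((¬((b ⊕ b) ⊕ a) ⊕ c) ⊙ ((c ⊙ (b ⊙ b)) ⊕ a)) = 1 − 0.576 = 0.424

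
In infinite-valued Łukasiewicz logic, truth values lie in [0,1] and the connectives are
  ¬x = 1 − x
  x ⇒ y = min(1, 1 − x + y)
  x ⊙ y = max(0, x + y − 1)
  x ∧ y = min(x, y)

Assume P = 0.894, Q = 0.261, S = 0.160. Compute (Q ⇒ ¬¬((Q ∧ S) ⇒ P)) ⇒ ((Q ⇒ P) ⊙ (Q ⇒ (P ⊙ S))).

0.793

Q ∧ S = min(0.261, 0.160) = 0.160
(Q ∧ S) ⇒ P = min(1, 1 − 0.160 + 0.894) = min(1, 1.734) = 1.000
¬((Q ∧ S) ⇒ P) = 1 − 1.000 = 0.000
¬¬((Q ∧ S) ⇒ P) = 1 − 0.000 = 1.000
Q ⇒ ¬¬((Q ∧ S) ⇒ P) = min(1, 1 − 0.261 + 1.000) = min(1, 1.739) = 1.000
Q ⇒ P = min(1, 1 − 0.261 + 0.894) = min(1, 1.633) = 1.000
P ⊙ S = max(0, 0.894 + 0.160 − 1) = max(0, 0.054) = 0.054
Q ⇒ (P ⊙ S) = min(1, 1 − 0.261 + 0.054) = min(1, 0.793) = 0.793
(Q ⇒ P) ⊙ (Q ⇒ (P ⊙ S)) = max(0, 1.000 + 0.793 − 1) = max(0, 0.793) = 0.793
(Q ⇒ ¬¬((Q ∧ S) ⇒ P)) ⇒ ((Q ⇒ P) ⊙ (Q ⇒ (P ⊙ S))) = min(1, 1 − 1.000 + 0.793) = min(1, 0.793) = 0.793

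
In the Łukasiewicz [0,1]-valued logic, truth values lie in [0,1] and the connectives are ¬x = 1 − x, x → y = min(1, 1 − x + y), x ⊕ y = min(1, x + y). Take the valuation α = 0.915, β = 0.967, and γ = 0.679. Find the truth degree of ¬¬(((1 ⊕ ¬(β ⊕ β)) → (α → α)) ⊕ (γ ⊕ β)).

β ⊕ β = min(1, 0.967 + 0.967) = min(1, 1.934) = 1.000
¬(β ⊕ β) = 1 − 1.000 = 0.000
1 ⊕ ¬(β ⊕ β) = min(1, 1.000 + 0.000) = min(1, 1.000) = 1.000
α → α = min(1, 1 − 0.915 + 0.915) = min(1, 1.000) = 1.000
(1 ⊕ ¬(β ⊕ β)) → (α → α) = min(1, 1 − 1.000 + 1.000) = min(1, 1.000) = 1.000
γ ⊕ β = min(1, 0.679 + 0.967) = min(1, 1.646) = 1.000
((1 ⊕ ¬(β ⊕ β)) → (α → α)) ⊕ (γ ⊕ β) = min(1, 1.000 + 1.000) = min(1, 2.000) = 1.000
¬(((1 ⊕ ¬(β ⊕ β)) → (α → α)) ⊕ (γ ⊕ β)) = 1 − 1.000 = 0.000
¬¬(((1 ⊕ ¬(β ⊕ β)) → (α → α)) ⊕ (γ ⊕ β)) = 1 − 0.000 = 1.000

1.000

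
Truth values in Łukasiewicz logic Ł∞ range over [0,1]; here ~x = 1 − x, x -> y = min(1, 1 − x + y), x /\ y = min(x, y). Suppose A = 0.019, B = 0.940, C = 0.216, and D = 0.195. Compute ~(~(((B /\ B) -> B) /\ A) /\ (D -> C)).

B /\ B = min(0.940, 0.940) = 0.940
(B /\ B) -> B = min(1, 1 − 0.940 + 0.940) = min(1, 1.000) = 1.000
((B /\ B) -> B) /\ A = min(1.000, 0.019) = 0.019
~(((B /\ B) -> B) /\ A) = 1 − 0.019 = 0.981
D -> C = min(1, 1 − 0.195 + 0.216) = min(1, 1.021) = 1.000
~(((B /\ B) -> B) /\ A) /\ (D -> C) = min(0.981, 1.000) = 0.981
~(~(((B /\ B) -> B) /\ A) /\ (D -> C)) = 1 − 0.981 = 0.019

0.019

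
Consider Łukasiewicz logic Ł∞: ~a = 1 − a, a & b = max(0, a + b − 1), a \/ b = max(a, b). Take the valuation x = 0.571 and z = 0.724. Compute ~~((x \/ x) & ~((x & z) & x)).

0.571

x \/ x = max(0.571, 0.571) = 0.571
x & z = max(0, 0.571 + 0.724 − 1) = max(0, 0.295) = 0.295
(x & z) & x = max(0, 0.295 + 0.571 − 1) = max(0, -0.134) = 0.000
~((x & z) & x) = 1 − 0.000 = 1.000
(x \/ x) & ~((x & z) & x) = max(0, 0.571 + 1.000 − 1) = max(0, 0.571) = 0.571
~((x \/ x) & ~((x & z) & x)) = 1 − 0.571 = 0.429
~~((x \/ x) & ~((x & z) & x)) = 1 − 0.429 = 0.571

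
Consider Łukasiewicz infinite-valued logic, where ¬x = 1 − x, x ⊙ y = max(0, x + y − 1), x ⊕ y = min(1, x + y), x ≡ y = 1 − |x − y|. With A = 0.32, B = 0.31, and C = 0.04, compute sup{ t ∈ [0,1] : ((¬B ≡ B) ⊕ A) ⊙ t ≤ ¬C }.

1.00

¬B = 1 − 0.31 = 0.69
¬B ≡ B = 1 − |0.69 − 0.31| = 1 − 0.38 = 0.62
(¬B ≡ B) ⊕ A = min(1, 0.62 + 0.32) = min(1, 0.94) = 0.94
So the left factor is (¬B ≡ B) ⊕ A = 0.94.
¬C = 1 − 0.04 = 0.96
So the right-hand bound is ¬C = 0.96.
The residuum of the Łukasiewicz t-norm gives the supremum: min(1, 1 − 0.94 + 0.96).
1 − 0.94 + 0.96 = 1.02, so t = min(1, 1.02) = 1.00.
Check: 0.94 ⊙ 1.00 = max(0, 0.94) = 0.94 ≤ 0.96.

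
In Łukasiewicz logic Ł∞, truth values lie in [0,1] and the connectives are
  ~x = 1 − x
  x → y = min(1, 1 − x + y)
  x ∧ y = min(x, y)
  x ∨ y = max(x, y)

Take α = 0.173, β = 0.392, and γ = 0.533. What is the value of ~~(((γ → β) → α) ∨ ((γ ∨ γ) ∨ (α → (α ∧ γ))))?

1.000

γ → β = min(1, 1 − 0.533 + 0.392) = min(1, 0.859) = 0.859
(γ → β) → α = min(1, 1 − 0.859 + 0.173) = min(1, 0.314) = 0.314
γ ∨ γ = max(0.533, 0.533) = 0.533
α ∧ γ = min(0.173, 0.533) = 0.173
α → (α ∧ γ) = min(1, 1 − 0.173 + 0.173) = min(1, 1.000) = 1.000
(γ ∨ γ) ∨ (α → (α ∧ γ)) = max(0.533, 1.000) = 1.000
((γ → β) → α) ∨ ((γ ∨ γ) ∨ (α → (α ∧ γ))) = max(0.314, 1.000) = 1.000
~(((γ → β) → α) ∨ ((γ ∨ γ) ∨ (α → (α ∧ γ)))) = 1 − 1.000 = 0.000
~~(((γ → β) → α) ∨ ((γ ∨ γ) ∨ (α → (α ∧ γ)))) = 1 − 0.000 = 1.000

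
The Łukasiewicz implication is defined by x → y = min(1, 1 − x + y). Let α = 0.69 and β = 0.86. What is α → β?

1.00

α → β = min(1, 1 − 0.69 + 0.86) = min(1, 1.17) = 1.00
For comparison, the Gödel implication (1 if x ≤ y else y) would give 1.00.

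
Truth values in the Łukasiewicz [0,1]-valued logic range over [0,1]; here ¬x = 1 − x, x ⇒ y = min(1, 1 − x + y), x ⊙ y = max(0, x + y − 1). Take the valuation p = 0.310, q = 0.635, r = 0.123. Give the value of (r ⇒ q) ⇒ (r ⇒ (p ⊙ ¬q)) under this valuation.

0.877

r ⇒ q = min(1, 1 − 0.123 + 0.635) = min(1, 1.512) = 1.000
¬q = 1 − 0.635 = 0.365
p ⊙ ¬q = max(0, 0.310 + 0.365 − 1) = max(0, -0.325) = 0.000
r ⇒ (p ⊙ ¬q) = min(1, 1 − 0.123 + 0.000) = min(1, 0.877) = 0.877
(r ⇒ q) ⇒ (r ⇒ (p ⊙ ¬q)) = min(1, 1 − 1.000 + 0.877) = min(1, 0.877) = 0.877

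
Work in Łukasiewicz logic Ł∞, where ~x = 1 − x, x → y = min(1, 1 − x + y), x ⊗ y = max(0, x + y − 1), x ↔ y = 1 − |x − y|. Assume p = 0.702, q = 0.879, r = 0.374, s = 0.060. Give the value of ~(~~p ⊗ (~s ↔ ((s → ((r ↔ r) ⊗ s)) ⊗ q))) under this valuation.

~p = 1 − 0.702 = 0.298
~~p = 1 − 0.298 = 0.702
~s = 1 − 0.060 = 0.940
r ↔ r = 1 − |0.374 − 0.374| = 1 − 0.000 = 1.000
(r ↔ r) ⊗ s = max(0, 1.000 + 0.060 − 1) = max(0, 0.060) = 0.060
s → ((r ↔ r) ⊗ s) = min(1, 1 − 0.060 + 0.060) = min(1, 1.000) = 1.000
(s → ((r ↔ r) ⊗ s)) ⊗ q = max(0, 1.000 + 0.879 − 1) = max(0, 0.879) = 0.879
~s ↔ ((s → ((r ↔ r) ⊗ s)) ⊗ q) = 1 − |0.940 − 0.879| = 1 − 0.061 = 0.939
~~p ⊗ (~s ↔ ((s → ((r ↔ r) ⊗ s)) ⊗ q)) = max(0, 0.702 + 0.939 − 1) = max(0, 0.641) = 0.641
~(~~p ⊗ (~s ↔ ((s → ((r ↔ r) ⊗ s)) ⊗ q))) = 1 − 0.641 = 0.359

0.359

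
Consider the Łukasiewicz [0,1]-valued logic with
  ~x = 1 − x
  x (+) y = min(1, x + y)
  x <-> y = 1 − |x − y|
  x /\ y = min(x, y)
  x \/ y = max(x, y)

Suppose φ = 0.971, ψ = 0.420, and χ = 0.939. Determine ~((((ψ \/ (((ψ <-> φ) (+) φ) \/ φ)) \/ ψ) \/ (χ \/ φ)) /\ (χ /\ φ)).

0.061

ψ <-> φ = 1 − |0.420 − 0.971| = 1 − 0.551 = 0.449
(ψ <-> φ) (+) φ = min(1, 0.449 + 0.971) = min(1, 1.420) = 1.000
((ψ <-> φ) (+) φ) \/ φ = max(1.000, 0.971) = 1.000
ψ \/ (((ψ <-> φ) (+) φ) \/ φ) = max(0.420, 1.000) = 1.000
(ψ \/ (((ψ <-> φ) (+) φ) \/ φ)) \/ ψ = max(1.000, 0.420) = 1.000
χ \/ φ = max(0.939, 0.971) = 0.971
((ψ \/ (((ψ <-> φ) (+) φ) \/ φ)) \/ ψ) \/ (χ \/ φ) = max(1.000, 0.971) = 1.000
χ /\ φ = min(0.939, 0.971) = 0.939
(((ψ \/ (((ψ <-> φ) (+) φ) \/ φ)) \/ ψ) \/ (χ \/ φ)) /\ (χ /\ φ) = min(1.000, 0.939) = 0.939
~((((ψ \/ (((ψ <-> φ) (+) φ) \/ φ)) \/ ψ) \/ (χ \/ φ)) /\ (χ /\ φ)) = 1 − 0.939 = 0.061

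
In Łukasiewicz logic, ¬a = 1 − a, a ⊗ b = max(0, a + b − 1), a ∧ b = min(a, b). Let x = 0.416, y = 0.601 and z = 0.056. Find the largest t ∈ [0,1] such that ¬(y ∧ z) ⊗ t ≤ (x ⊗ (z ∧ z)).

y ∧ z = min(0.601, 0.056) = 0.056
¬(y ∧ z) = 1 − 0.056 = 0.944
So the left factor is ¬(y ∧ z) = 0.944.
z ∧ z = min(0.056, 0.056) = 0.056
x ⊗ (z ∧ z) = max(0, 0.416 + 0.056 − 1) = max(0, -0.528) = 0.000
So the right-hand bound is x ⊗ (z ∧ z) = 0.000.
The residuum of the Łukasiewicz t-norm gives the supremum: min(1, 1 − 0.944 + 0.000).
1 − 0.944 + 0.000 = 0.056, so t = min(1, 0.056) = 0.056.
Check: 0.944 ⊗ 0.056 = max(0, 0.000) = 0.000 ≤ 0.000.

0.056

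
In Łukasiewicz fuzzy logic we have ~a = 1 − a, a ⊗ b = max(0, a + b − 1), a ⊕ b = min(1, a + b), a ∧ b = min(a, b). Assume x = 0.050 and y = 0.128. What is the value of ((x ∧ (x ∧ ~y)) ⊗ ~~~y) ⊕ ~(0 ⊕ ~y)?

~y = 1 − 0.128 = 0.872
x ∧ ~y = min(0.050, 0.872) = 0.050
x ∧ (x ∧ ~y) = min(0.050, 0.050) = 0.050
~~y = 1 − 0.872 = 0.128
~~~y = 1 − 0.128 = 0.872
(x ∧ (x ∧ ~y)) ⊗ ~~~y = max(0, 0.050 + 0.872 − 1) = max(0, -0.078) = 0.000
0 ⊕ ~y = min(1, 0.000 + 0.872) = min(1, 0.872) = 0.872
~(0 ⊕ ~y) = 1 − 0.872 = 0.128
((x ∧ (x ∧ ~y)) ⊗ ~~~y) ⊕ ~(0 ⊕ ~y) = min(1, 0.000 + 0.128) = min(1, 0.128) = 0.128

0.128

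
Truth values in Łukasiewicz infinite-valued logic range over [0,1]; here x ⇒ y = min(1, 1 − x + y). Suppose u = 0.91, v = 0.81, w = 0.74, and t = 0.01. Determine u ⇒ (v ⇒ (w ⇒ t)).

0.55

w ⇒ t = min(1, 1 − 0.74 + 0.01) = min(1, 0.27) = 0.27
v ⇒ (w ⇒ t) = min(1, 1 − 0.81 + 0.27) = min(1, 0.46) = 0.46
u ⇒ (v ⇒ (w ⇒ t)) = min(1, 1 − 0.91 + 0.46) = min(1, 0.55) = 0.55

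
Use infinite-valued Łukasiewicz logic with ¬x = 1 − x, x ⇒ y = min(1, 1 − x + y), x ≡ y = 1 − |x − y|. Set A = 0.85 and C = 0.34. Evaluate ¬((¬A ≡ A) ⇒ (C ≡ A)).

¬A = 1 − 0.85 = 0.15
¬A ≡ A = 1 − |0.15 − 0.85| = 1 − 0.70 = 0.30
C ≡ A = 1 − |0.34 − 0.85| = 1 − 0.51 = 0.49
(¬A ≡ A) ⇒ (C ≡ A) = min(1, 1 − 0.30 + 0.49) = min(1, 1.19) = 1.00
¬((¬A ≡ A) ⇒ (C ≡ A)) = 1 − 1.00 = 0.00

0.00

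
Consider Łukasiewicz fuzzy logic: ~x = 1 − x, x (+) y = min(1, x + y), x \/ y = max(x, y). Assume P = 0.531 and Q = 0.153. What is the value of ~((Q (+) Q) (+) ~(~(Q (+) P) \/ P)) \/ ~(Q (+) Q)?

Q (+) Q = min(1, 0.153 + 0.153) = min(1, 0.306) = 0.306
Q (+) P = min(1, 0.153 + 0.531) = min(1, 0.684) = 0.684
~(Q (+) P) = 1 − 0.684 = 0.316
~(Q (+) P) \/ P = max(0.316, 0.531) = 0.531
~(~(Q (+) P) \/ P) = 1 − 0.531 = 0.469
(Q (+) Q) (+) ~(~(Q (+) P) \/ P) = min(1, 0.306 + 0.469) = min(1, 0.775) = 0.775
~((Q (+) Q) (+) ~(~(Q (+) P) \/ P)) = 1 − 0.775 = 0.225
~(Q (+) Q) = 1 − 0.306 = 0.694
~((Q (+) Q) (+) ~(~(Q (+) P) \/ P)) \/ ~(Q (+) Q) = max(0.225, 0.694) = 0.694

0.694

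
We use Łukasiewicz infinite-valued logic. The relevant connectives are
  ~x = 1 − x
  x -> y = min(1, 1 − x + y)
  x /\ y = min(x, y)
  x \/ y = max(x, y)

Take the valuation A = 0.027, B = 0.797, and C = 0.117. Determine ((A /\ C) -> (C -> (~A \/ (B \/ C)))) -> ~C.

A /\ C = min(0.027, 0.117) = 0.027
~A = 1 − 0.027 = 0.973
B \/ C = max(0.797, 0.117) = 0.797
~A \/ (B \/ C) = max(0.973, 0.797) = 0.973
C -> (~A \/ (B \/ C)) = min(1, 1 − 0.117 + 0.973) = min(1, 1.856) = 1.000
(A /\ C) -> (C -> (~A \/ (B \/ C))) = min(1, 1 − 0.027 + 1.000) = min(1, 1.973) = 1.000
~C = 1 − 0.117 = 0.883
((A /\ C) -> (C -> (~A \/ (B \/ C)))) -> ~C = min(1, 1 − 1.000 + 0.883) = min(1, 0.883) = 0.883

0.883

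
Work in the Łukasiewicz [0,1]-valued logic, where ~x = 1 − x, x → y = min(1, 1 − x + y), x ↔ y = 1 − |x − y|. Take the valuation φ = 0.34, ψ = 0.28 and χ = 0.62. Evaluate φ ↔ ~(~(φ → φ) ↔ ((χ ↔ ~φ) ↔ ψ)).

0.98

φ → φ = min(1, 1 − 0.34 + 0.34) = min(1, 1.00) = 1.00
~(φ → φ) = 1 − 1.00 = 0.00
~φ = 1 − 0.34 = 0.66
χ ↔ ~φ = 1 − |0.62 − 0.66| = 1 − 0.04 = 0.96
(χ ↔ ~φ) ↔ ψ = 1 − |0.96 − 0.28| = 1 − 0.68 = 0.32
~(φ → φ) ↔ ((χ ↔ ~φ) ↔ ψ) = 1 − |0.00 − 0.32| = 1 − 0.32 = 0.68
~(~(φ → φ) ↔ ((χ ↔ ~φ) ↔ ψ)) = 1 − 0.68 = 0.32
φ ↔ ~(~(φ → φ) ↔ ((χ ↔ ~φ) ↔ ψ)) = 1 − |0.34 − 0.32| = 1 − 0.02 = 0.98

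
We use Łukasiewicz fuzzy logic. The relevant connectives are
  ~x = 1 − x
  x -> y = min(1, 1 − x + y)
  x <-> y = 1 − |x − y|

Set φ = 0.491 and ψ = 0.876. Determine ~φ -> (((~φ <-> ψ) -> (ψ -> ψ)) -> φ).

~φ = 1 − 0.491 = 0.509
~φ <-> ψ = 1 − |0.509 − 0.876| = 1 − 0.367 = 0.633
ψ -> ψ = min(1, 1 − 0.876 + 0.876) = min(1, 1.000) = 1.000
(~φ <-> ψ) -> (ψ -> ψ) = min(1, 1 − 0.633 + 1.000) = min(1, 1.367) = 1.000
((~φ <-> ψ) -> (ψ -> ψ)) -> φ = min(1, 1 − 1.000 + 0.491) = min(1, 0.491) = 0.491
~φ -> (((~φ <-> ψ) -> (ψ -> ψ)) -> φ) = min(1, 1 − 0.509 + 0.491) = min(1, 0.982) = 0.982

0.982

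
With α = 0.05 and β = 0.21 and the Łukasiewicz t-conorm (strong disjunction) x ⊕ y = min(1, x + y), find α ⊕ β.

0.26

α ⊕ β = min(1, 0.05 + 0.21) = min(1, 0.26) = 0.26
For comparison, the Gödel t-conorm max(x, y) would give 0.21.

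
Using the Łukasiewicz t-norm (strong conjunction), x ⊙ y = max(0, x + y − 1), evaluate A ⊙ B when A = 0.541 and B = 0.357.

A ⊙ B = max(0, 0.541 + 0.357 − 1) = max(0, -0.102) = 0.000
For comparison, the Gödel (minimum) t-norm min(x, y) would give 0.357.

0.000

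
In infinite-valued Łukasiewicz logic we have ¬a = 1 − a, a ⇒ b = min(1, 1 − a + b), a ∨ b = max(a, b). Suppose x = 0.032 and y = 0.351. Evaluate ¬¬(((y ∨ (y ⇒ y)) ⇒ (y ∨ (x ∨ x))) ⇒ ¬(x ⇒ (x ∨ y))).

0.649

y ⇒ y = min(1, 1 − 0.351 + 0.351) = min(1, 1.000) = 1.000
y ∨ (y ⇒ y) = max(0.351, 1.000) = 1.000
x ∨ x = max(0.032, 0.032) = 0.032
y ∨ (x ∨ x) = max(0.351, 0.032) = 0.351
(y ∨ (y ⇒ y)) ⇒ (y ∨ (x ∨ x)) = min(1, 1 − 1.000 + 0.351) = min(1, 0.351) = 0.351
x ∨ y = max(0.032, 0.351) = 0.351
x ⇒ (x ∨ y) = min(1, 1 − 0.032 + 0.351) = min(1, 1.319) = 1.000
¬(x ⇒ (x ∨ y)) = 1 − 1.000 = 0.000
((y ∨ (y ⇒ y)) ⇒ (y ∨ (x ∨ x))) ⇒ ¬(x ⇒ (x ∨ y)) = min(1, 1 − 0.351 + 0.000) = min(1, 0.649) = 0.649
¬(((y ∨ (y ⇒ y)) ⇒ (y ∨ (x ∨ x))) ⇒ ¬(x ⇒ (x ∨ y))) = 1 − 0.649 = 0.351
¬¬(((y ∨ (y ⇒ y)) ⇒ (y ∨ (x ∨ x))) ⇒ ¬(x ⇒ (x ∨ y))) = 1 − 0.351 = 0.649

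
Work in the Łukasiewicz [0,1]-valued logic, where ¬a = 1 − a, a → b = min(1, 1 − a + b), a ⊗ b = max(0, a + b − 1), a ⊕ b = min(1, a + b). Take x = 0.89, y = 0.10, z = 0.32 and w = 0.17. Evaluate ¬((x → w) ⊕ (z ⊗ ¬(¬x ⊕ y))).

x → w = min(1, 1 − 0.89 + 0.17) = min(1, 0.28) = 0.28
¬x = 1 − 0.89 = 0.11
¬x ⊕ y = min(1, 0.11 + 0.10) = min(1, 0.21) = 0.21
¬(¬x ⊕ y) = 1 − 0.21 = 0.79
z ⊗ ¬(¬x ⊕ y) = max(0, 0.32 + 0.79 − 1) = max(0, 0.11) = 0.11
(x → w) ⊕ (z ⊗ ¬(¬x ⊕ y)) = min(1, 0.28 + 0.11) = min(1, 0.39) = 0.39
¬((x → w) ⊕ (z ⊗ ¬(¬x ⊕ y))) = 1 − 0.39 = 0.61

0.61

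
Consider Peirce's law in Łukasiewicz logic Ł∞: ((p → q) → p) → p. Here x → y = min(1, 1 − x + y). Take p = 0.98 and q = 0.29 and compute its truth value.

0.98

p → q = min(1, 1 − 0.98 + 0.29) = min(1, 0.31) = 0.31
(p → q) → p = min(1, 1 − 0.31 + 0.98) = min(1, 1.67) = 1.00
((p → q) → p) → p = min(1, 1 − 1.00 + 0.98) = min(1, 0.98) = 0.98
(The value 0.98 < 1 shows this instance is not satisfied; not a Ł∞-tautology in general.)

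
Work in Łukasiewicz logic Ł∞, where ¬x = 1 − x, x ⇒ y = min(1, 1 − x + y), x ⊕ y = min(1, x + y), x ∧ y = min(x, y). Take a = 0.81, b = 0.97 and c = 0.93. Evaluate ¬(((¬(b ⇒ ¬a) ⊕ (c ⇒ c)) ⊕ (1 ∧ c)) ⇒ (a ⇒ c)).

¬a = 1 − 0.81 = 0.19
b ⇒ ¬a = min(1, 1 − 0.97 + 0.19) = min(1, 0.22) = 0.22
¬(b ⇒ ¬a) = 1 − 0.22 = 0.78
c ⇒ c = min(1, 1 − 0.93 + 0.93) = min(1, 1.00) = 1.00
¬(b ⇒ ¬a) ⊕ (c ⇒ c) = min(1, 0.78 + 1.00) = min(1, 1.78) = 1.00
1 ∧ c = min(1.00, 0.93) = 0.93
(¬(b ⇒ ¬a) ⊕ (c ⇒ c)) ⊕ (1 ∧ c) = min(1, 1.00 + 0.93) = min(1, 1.93) = 1.00
a ⇒ c = min(1, 1 − 0.81 + 0.93) = min(1, 1.12) = 1.00
((¬(b ⇒ ¬a) ⊕ (c ⇒ c)) ⊕ (1 ∧ c)) ⇒ (a ⇒ c) = min(1, 1 − 1.00 + 1.00) = min(1, 1.00) = 1.00
¬(((¬(b ⇒ ¬a) ⊕ (c ⇒ c)) ⊕ (1 ∧ c)) ⇒ (a ⇒ c)) = 1 − 1.00 = 0.00

0.00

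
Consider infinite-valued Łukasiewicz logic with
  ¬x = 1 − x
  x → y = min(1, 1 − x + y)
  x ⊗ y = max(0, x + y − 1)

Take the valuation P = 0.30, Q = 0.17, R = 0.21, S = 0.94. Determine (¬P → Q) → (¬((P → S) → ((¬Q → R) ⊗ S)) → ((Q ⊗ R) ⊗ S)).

0.85

¬P = 1 − 0.30 = 0.70
¬P → Q = min(1, 1 − 0.70 + 0.17) = min(1, 0.47) = 0.47
P → S = min(1, 1 − 0.30 + 0.94) = min(1, 1.64) = 1.00
¬Q = 1 − 0.17 = 0.83
¬Q → R = min(1, 1 − 0.83 + 0.21) = min(1, 0.38) = 0.38
(¬Q → R) ⊗ S = max(0, 0.38 + 0.94 − 1) = max(0, 0.32) = 0.32
(P → S) → ((¬Q → R) ⊗ S) = min(1, 1 − 1.00 + 0.32) = min(1, 0.32) = 0.32
¬((P → S) → ((¬Q → R) ⊗ S)) = 1 − 0.32 = 0.68
Q ⊗ R = max(0, 0.17 + 0.21 − 1) = max(0, -0.62) = 0.00
(Q ⊗ R) ⊗ S = max(0, 0.00 + 0.94 − 1) = max(0, -0.06) = 0.00
¬((P → S) → ((¬Q → R) ⊗ S)) → ((Q ⊗ R) ⊗ S) = min(1, 1 − 0.68 + 0.00) = min(1, 0.32) = 0.32
(¬P → Q) → (¬((P → S) → ((¬Q → R) ⊗ S)) → ((Q ⊗ R) ⊗ S)) = min(1, 1 − 0.47 + 0.32) = min(1, 0.85) = 0.85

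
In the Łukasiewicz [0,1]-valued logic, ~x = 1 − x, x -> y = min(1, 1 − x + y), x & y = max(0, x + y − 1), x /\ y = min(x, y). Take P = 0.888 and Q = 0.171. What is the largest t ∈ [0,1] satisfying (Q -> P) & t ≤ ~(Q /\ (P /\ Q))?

0.829

Q -> P = min(1, 1 − 0.171 + 0.888) = min(1, 1.717) = 1.000
So the left factor is Q -> P = 1.000.
P /\ Q = min(0.888, 0.171) = 0.171
Q /\ (P /\ Q) = min(0.171, 0.171) = 0.171
~(Q /\ (P /\ Q)) = 1 − 0.171 = 0.829
So the right-hand bound is ~(Q /\ (P /\ Q)) = 0.829.
The residuum of the Łukasiewicz t-norm gives the supremum: min(1, 1 − 1.000 + 0.829).
1 − 1.000 + 0.829 = 0.829, so t = min(1, 0.829) = 0.829.
Check: 1.000 & 0.829 = max(0, 0.829) = 0.829 ≤ 0.829.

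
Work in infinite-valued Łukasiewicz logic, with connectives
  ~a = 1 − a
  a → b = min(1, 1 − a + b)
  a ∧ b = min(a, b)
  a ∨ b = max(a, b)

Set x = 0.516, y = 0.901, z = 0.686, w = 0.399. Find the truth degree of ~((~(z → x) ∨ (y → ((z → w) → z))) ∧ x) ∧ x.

0.484

z → x = min(1, 1 − 0.686 + 0.516) = min(1, 0.830) = 0.830
~(z → x) = 1 − 0.830 = 0.170
z → w = min(1, 1 − 0.686 + 0.399) = min(1, 0.713) = 0.713
(z → w) → z = min(1, 1 − 0.713 + 0.686) = min(1, 0.973) = 0.973
y → ((z → w) → z) = min(1, 1 − 0.901 + 0.973) = min(1, 1.072) = 1.000
~(z → x) ∨ (y → ((z → w) → z)) = max(0.170, 1.000) = 1.000
(~(z → x) ∨ (y → ((z → w) → z))) ∧ x = min(1.000, 0.516) = 0.516
~((~(z → x) ∨ (y → ((z → w) → z))) ∧ x) = 1 − 0.516 = 0.484
~((~(z → x) ∨ (y → ((z → w) → z))) ∧ x) ∧ x = min(0.484, 0.516) = 0.484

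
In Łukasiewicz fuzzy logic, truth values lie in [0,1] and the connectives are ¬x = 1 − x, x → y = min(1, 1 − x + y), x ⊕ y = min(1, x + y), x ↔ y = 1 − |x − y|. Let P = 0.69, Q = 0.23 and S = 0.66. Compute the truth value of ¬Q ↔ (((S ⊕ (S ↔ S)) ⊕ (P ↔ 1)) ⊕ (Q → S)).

¬Q = 1 − 0.23 = 0.77
S ↔ S = 1 − |0.66 − 0.66| = 1 − 0.00 = 1.00
S ⊕ (S ↔ S) = min(1, 0.66 + 1.00) = min(1, 1.66) = 1.00
P ↔ 1 = 1 − |0.69 − 1.00| = 1 − 0.31 = 0.69
(S ⊕ (S ↔ S)) ⊕ (P ↔ 1) = min(1, 1.00 + 0.69) = min(1, 1.69) = 1.00
Q → S = min(1, 1 − 0.23 + 0.66) = min(1, 1.43) = 1.00
((S ⊕ (S ↔ S)) ⊕ (P ↔ 1)) ⊕ (Q → S) = min(1, 1.00 + 1.00) = min(1, 2.00) = 1.00
¬Q ↔ (((S ⊕ (S ↔ S)) ⊕ (P ↔ 1)) ⊕ (Q → S)) = 1 − |0.77 − 1.00| = 1 − 0.23 = 0.77

0.77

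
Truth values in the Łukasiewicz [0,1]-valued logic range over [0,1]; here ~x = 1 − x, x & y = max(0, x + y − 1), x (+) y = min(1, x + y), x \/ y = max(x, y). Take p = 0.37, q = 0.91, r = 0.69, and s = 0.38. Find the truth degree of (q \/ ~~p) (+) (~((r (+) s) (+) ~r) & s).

0.91

~p = 1 − 0.37 = 0.63
~~p = 1 − 0.63 = 0.37
q \/ ~~p = max(0.91, 0.37) = 0.91
r (+) s = min(1, 0.69 + 0.38) = min(1, 1.07) = 1.00
~r = 1 − 0.69 = 0.31
(r (+) s) (+) ~r = min(1, 1.00 + 0.31) = min(1, 1.31) = 1.00
~((r (+) s) (+) ~r) = 1 − 1.00 = 0.00
~((r (+) s) (+) ~r) & s = max(0, 0.00 + 0.38 − 1) = max(0, -0.62) = 0.00
(q \/ ~~p) (+) (~((r (+) s) (+) ~r) & s) = min(1, 0.91 + 0.00) = min(1, 0.91) = 0.91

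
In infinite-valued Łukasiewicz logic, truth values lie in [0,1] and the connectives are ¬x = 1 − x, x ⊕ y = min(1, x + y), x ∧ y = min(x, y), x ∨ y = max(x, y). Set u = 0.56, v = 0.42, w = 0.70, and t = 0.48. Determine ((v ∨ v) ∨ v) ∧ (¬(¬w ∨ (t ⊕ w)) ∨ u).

v ∨ v = max(0.42, 0.42) = 0.42
(v ∨ v) ∨ v = max(0.42, 0.42) = 0.42
¬w = 1 − 0.70 = 0.30
t ⊕ w = min(1, 0.48 + 0.70) = min(1, 1.18) = 1.00
¬w ∨ (t ⊕ w) = max(0.30, 1.00) = 1.00
¬(¬w ∨ (t ⊕ w)) = 1 − 1.00 = 0.00
¬(¬w ∨ (t ⊕ w)) ∨ u = max(0.00, 0.56) = 0.56
((v ∨ v) ∨ v) ∧ (¬(¬w ∨ (t ⊕ w)) ∨ u) = min(0.42, 0.56) = 0.42

0.42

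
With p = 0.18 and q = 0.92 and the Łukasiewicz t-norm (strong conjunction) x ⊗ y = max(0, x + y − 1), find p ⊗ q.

0.10

p ⊗ q = max(0, 0.18 + 0.92 − 1) = max(0, 0.10) = 0.10
For comparison, the Gödel (minimum) t-norm min(x, y) would give 0.18.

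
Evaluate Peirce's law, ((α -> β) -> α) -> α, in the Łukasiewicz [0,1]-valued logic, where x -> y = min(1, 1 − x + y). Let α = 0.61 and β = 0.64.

α -> β = min(1, 1 − 0.61 + 0.64) = min(1, 1.03) = 1.00
(α -> β) -> α = min(1, 1 − 1.00 + 0.61) = min(1, 0.61) = 0.61
((α -> β) -> α) -> α = min(1, 1 − 0.61 + 0.61) = min(1, 1.00) = 1.00

1.00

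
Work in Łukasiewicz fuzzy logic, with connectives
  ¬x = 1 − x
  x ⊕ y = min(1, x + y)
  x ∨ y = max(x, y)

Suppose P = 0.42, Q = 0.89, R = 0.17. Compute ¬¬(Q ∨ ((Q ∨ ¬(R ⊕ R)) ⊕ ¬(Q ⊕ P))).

R ⊕ R = min(1, 0.17 + 0.17) = min(1, 0.34) = 0.34
¬(R ⊕ R) = 1 − 0.34 = 0.66
Q ∨ ¬(R ⊕ R) = max(0.89, 0.66) = 0.89
Q ⊕ P = min(1, 0.89 + 0.42) = min(1, 1.31) = 1.00
¬(Q ⊕ P) = 1 − 1.00 = 0.00
(Q ∨ ¬(R ⊕ R)) ⊕ ¬(Q ⊕ P) = min(1, 0.89 + 0.00) = min(1, 0.89) = 0.89
Q ∨ ((Q ∨ ¬(R ⊕ R)) ⊕ ¬(Q ⊕ P)) = max(0.89, 0.89) = 0.89
¬(Q ∨ ((Q ∨ ¬(R ⊕ R)) ⊕ ¬(Q ⊕ P))) = 1 − 0.89 = 0.11
¬¬(Q ∨ ((Q ∨ ¬(R ⊕ R)) ⊕ ¬(Q ⊕ P))) = 1 − 0.11 = 0.89

0.89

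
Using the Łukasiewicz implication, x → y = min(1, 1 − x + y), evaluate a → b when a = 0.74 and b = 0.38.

0.64

a → b = min(1, 1 − 0.74 + 0.38) = min(1, 0.64) = 0.64
For comparison, the Gödel implication (1 if x ≤ y else y) would give 0.38.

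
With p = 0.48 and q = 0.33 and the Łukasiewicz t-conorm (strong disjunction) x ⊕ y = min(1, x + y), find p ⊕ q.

p ⊕ q = min(1, 0.48 + 0.33) = min(1, 0.81) = 0.81
For comparison, the Gödel t-conorm max(x, y) would give 0.48.

0.81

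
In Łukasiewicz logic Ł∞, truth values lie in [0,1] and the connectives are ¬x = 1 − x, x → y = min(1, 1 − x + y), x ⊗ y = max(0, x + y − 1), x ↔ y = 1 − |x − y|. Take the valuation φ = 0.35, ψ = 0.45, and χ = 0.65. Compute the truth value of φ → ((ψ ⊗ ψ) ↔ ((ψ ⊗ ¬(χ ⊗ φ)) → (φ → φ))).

0.65

ψ ⊗ ψ = max(0, 0.45 + 0.45 − 1) = max(0, -0.10) = 0.00
χ ⊗ φ = max(0, 0.65 + 0.35 − 1) = max(0, 0.00) = 0.00
¬(χ ⊗ φ) = 1 − 0.00 = 1.00
ψ ⊗ ¬(χ ⊗ φ) = max(0, 0.45 + 1.00 − 1) = max(0, 0.45) = 0.45
φ → φ = min(1, 1 − 0.35 + 0.35) = min(1, 1.00) = 1.00
(ψ ⊗ ¬(χ ⊗ φ)) → (φ → φ) = min(1, 1 − 0.45 + 1.00) = min(1, 1.55) = 1.00
(ψ ⊗ ψ) ↔ ((ψ ⊗ ¬(χ ⊗ φ)) → (φ → φ)) = 1 − |0.00 − 1.00| = 1 − 1.00 = 0.00
φ → ((ψ ⊗ ψ) ↔ ((ψ ⊗ ¬(χ ⊗ φ)) → (φ → φ))) = min(1, 1 − 0.35 + 0.00) = min(1, 0.65) = 0.65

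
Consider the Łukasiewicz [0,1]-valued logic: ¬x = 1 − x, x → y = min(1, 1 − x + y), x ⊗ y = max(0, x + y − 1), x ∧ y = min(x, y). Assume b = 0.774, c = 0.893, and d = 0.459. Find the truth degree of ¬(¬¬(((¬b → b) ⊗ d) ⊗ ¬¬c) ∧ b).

¬b = 1 − 0.774 = 0.226
¬b → b = min(1, 1 − 0.226 + 0.774) = min(1, 1.548) = 1.000
(¬b → b) ⊗ d = max(0, 1.000 + 0.459 − 1) = max(0, 0.459) = 0.459
¬c = 1 − 0.893 = 0.107
¬¬c = 1 − 0.107 = 0.893
((¬b → b) ⊗ d) ⊗ ¬¬c = max(0, 0.459 + 0.893 − 1) = max(0, 0.352) = 0.352
¬(((¬b → b) ⊗ d) ⊗ ¬¬c) = 1 − 0.352 = 0.648
¬¬(((¬b → b) ⊗ d) ⊗ ¬¬c) = 1 − 0.648 = 0.352
¬¬(((¬b → b) ⊗ d) ⊗ ¬¬c) ∧ b = min(0.352, 0.774) = 0.352
¬(¬¬(((¬b → b) ⊗ d) ⊗ ¬¬c) ∧ b) = 1 − 0.352 = 0.648

0.648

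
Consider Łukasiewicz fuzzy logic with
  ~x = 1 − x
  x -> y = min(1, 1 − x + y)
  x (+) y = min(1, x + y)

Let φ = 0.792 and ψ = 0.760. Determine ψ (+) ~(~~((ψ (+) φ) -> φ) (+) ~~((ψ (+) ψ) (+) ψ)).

ψ (+) φ = min(1, 0.760 + 0.792) = min(1, 1.552) = 1.000
(ψ (+) φ) -> φ = min(1, 1 − 1.000 + 0.792) = min(1, 0.792) = 0.792
~((ψ (+) φ) -> φ) = 1 − 0.792 = 0.208
~~((ψ (+) φ) -> φ) = 1 − 0.208 = 0.792
ψ (+) ψ = min(1, 0.760 + 0.760) = min(1, 1.520) = 1.000
(ψ (+) ψ) (+) ψ = min(1, 1.000 + 0.760) = min(1, 1.760) = 1.000
~((ψ (+) ψ) (+) ψ) = 1 − 1.000 = 0.000
~~((ψ (+) ψ) (+) ψ) = 1 − 0.000 = 1.000
~~((ψ (+) φ) -> φ) (+) ~~((ψ (+) ψ) (+) ψ) = min(1, 0.792 + 1.000) = min(1, 1.792) = 1.000
~(~~((ψ (+) φ) -> φ) (+) ~~((ψ (+) ψ) (+) ψ)) = 1 − 1.000 = 0.000
ψ (+) ~(~~((ψ (+) φ) -> φ) (+) ~~((ψ (+) ψ) (+) ψ)) = min(1, 0.760 + 0.000) = min(1, 0.760) = 0.760

0.760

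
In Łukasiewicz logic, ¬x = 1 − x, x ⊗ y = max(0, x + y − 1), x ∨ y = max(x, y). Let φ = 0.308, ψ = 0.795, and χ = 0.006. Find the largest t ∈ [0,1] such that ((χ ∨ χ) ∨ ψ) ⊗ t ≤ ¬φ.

χ ∨ χ = max(0.006, 0.006) = 0.006
(χ ∨ χ) ∨ ψ = max(0.006, 0.795) = 0.795
So the left factor is (χ ∨ χ) ∨ ψ = 0.795.
¬φ = 1 − 0.308 = 0.692
So the right-hand bound is ¬φ = 0.692.
The residuum of the Łukasiewicz t-norm gives the supremum: min(1, 1 − 0.795 + 0.692).
1 − 0.795 + 0.692 = 0.897, so t = min(1, 0.897) = 0.897.
Check: 0.795 ⊗ 0.897 = max(0, 0.692) = 0.692 ≤ 0.692.

0.897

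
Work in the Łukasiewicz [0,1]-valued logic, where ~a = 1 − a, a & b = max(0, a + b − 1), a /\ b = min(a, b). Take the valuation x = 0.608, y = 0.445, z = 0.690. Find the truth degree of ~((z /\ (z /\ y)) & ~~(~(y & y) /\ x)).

0.947

z /\ y = min(0.690, 0.445) = 0.445
z /\ (z /\ y) = min(0.690, 0.445) = 0.445
y & y = max(0, 0.445 + 0.445 − 1) = max(0, -0.110) = 0.000
~(y & y) = 1 − 0.000 = 1.000
~(y & y) /\ x = min(1.000, 0.608) = 0.608
~(~(y & y) /\ x) = 1 − 0.608 = 0.392
~~(~(y & y) /\ x) = 1 − 0.392 = 0.608
(z /\ (z /\ y)) & ~~(~(y & y) /\ x) = max(0, 0.445 + 0.608 − 1) = max(0, 0.053) = 0.053
~((z /\ (z /\ y)) & ~~(~(y & y) /\ x)) = 1 − 0.053 = 0.947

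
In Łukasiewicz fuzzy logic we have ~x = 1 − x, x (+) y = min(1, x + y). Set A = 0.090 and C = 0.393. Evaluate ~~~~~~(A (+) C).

A (+) C = min(1, 0.090 + 0.393) = min(1, 0.483) = 0.483
~(A (+) C) = 1 − 0.483 = 0.517
~~(A (+) C) = 1 − 0.517 = 0.483
~~~(A (+) C) = 1 − 0.483 = 0.517
~~~~(A (+) C) = 1 − 0.517 = 0.483
~~~~~(A (+) C) = 1 − 0.483 = 0.517
~~~~~~(A (+) C) = 1 − 0.517 = 0.483

0.483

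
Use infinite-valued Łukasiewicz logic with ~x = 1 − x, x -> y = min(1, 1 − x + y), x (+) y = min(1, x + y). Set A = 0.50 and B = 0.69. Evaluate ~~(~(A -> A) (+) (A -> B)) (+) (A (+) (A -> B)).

1.00

A -> A = min(1, 1 − 0.50 + 0.50) = min(1, 1.00) = 1.00
~(A -> A) = 1 − 1.00 = 0.00
A -> B = min(1, 1 − 0.50 + 0.69) = min(1, 1.19) = 1.00
~(A -> A) (+) (A -> B) = min(1, 0.00 + 1.00) = min(1, 1.00) = 1.00
~(~(A -> A) (+) (A -> B)) = 1 − 1.00 = 0.00
~~(~(A -> A) (+) (A -> B)) = 1 − 0.00 = 1.00
A (+) (A -> B) = min(1, 0.50 + 1.00) = min(1, 1.50) = 1.00
~~(~(A -> A) (+) (A -> B)) (+) (A (+) (A -> B)) = min(1, 1.00 + 1.00) = min(1, 2.00) = 1.00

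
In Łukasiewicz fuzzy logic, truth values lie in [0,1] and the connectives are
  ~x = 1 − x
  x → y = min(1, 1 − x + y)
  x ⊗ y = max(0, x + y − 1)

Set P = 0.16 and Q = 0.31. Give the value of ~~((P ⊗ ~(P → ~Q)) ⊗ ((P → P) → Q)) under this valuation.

0.00

~Q = 1 − 0.31 = 0.69
P → ~Q = min(1, 1 − 0.16 + 0.69) = min(1, 1.53) = 1.00
~(P → ~Q) = 1 − 1.00 = 0.00
P ⊗ ~(P → ~Q) = max(0, 0.16 + 0.00 − 1) = max(0, -0.84) = 0.00
P → P = min(1, 1 − 0.16 + 0.16) = min(1, 1.00) = 1.00
(P → P) → Q = min(1, 1 − 1.00 + 0.31) = min(1, 0.31) = 0.31
(P ⊗ ~(P → ~Q)) ⊗ ((P → P) → Q) = max(0, 0.00 + 0.31 − 1) = max(0, -0.69) = 0.00
~((P ⊗ ~(P → ~Q)) ⊗ ((P → P) → Q)) = 1 − 0.00 = 1.00
~~((P ⊗ ~(P → ~Q)) ⊗ ((P → P) → Q)) = 1 − 1.00 = 0.00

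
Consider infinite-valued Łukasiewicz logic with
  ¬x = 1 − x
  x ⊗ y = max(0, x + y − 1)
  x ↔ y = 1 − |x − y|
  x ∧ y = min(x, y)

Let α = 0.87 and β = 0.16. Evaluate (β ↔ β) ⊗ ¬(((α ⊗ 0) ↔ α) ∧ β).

β ↔ β = 1 − |0.16 − 0.16| = 1 − 0.00 = 1.00
α ⊗ 0 = max(0, 0.87 + 0.00 − 1) = max(0, -0.13) = 0.00
(α ⊗ 0) ↔ α = 1 − |0.00 − 0.87| = 1 − 0.87 = 0.13
((α ⊗ 0) ↔ α) ∧ β = min(0.13, 0.16) = 0.13
¬(((α ⊗ 0) ↔ α) ∧ β) = 1 − 0.13 = 0.87
(β ↔ β) ⊗ ¬(((α ⊗ 0) ↔ α) ∧ β) = max(0, 1.00 + 0.87 − 1) = max(0, 0.87) = 0.87

0.87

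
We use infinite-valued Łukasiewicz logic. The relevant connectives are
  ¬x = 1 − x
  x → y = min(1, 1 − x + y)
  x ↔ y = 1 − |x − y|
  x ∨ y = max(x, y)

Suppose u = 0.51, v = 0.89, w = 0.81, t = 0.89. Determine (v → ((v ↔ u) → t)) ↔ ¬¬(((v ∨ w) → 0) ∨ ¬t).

v ↔ u = 1 − |0.89 − 0.51| = 1 − 0.38 = 0.62
(v ↔ u) → t = min(1, 1 − 0.62 + 0.89) = min(1, 1.27) = 1.00
v → ((v ↔ u) → t) = min(1, 1 − 0.89 + 1.00) = min(1, 1.11) = 1.00
v ∨ w = max(0.89, 0.81) = 0.89
(v ∨ w) → 0 = min(1, 1 − 0.89 + 0.00) = min(1, 0.11) = 0.11
¬t = 1 − 0.89 = 0.11
((v ∨ w) → 0) ∨ ¬t = max(0.11, 0.11) = 0.11
¬(((v ∨ w) → 0) ∨ ¬t) = 1 − 0.11 = 0.89
¬¬(((v ∨ w) → 0) ∨ ¬t) = 1 − 0.89 = 0.11
(v → ((v ↔ u) → t)) ↔ ¬¬(((v ∨ w) → 0) ∨ ¬t) = 1 − |1.00 − 0.11| = 1 − 0.89 = 0.11

0.11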